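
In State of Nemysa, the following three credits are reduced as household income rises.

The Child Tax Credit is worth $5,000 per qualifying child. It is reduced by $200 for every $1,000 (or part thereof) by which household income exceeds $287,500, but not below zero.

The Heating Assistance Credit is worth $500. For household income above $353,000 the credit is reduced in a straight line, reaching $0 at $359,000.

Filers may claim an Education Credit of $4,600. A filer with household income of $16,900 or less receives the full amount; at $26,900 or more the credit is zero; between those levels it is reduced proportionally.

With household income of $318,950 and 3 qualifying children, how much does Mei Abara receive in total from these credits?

Child Tax Credit: base = 3 × $5,000 = $15,000. income exceeds $287,500 by $31,450, which is 32 full-or-partial $1,000 increments; reduction = 32 × $200 = $6,400, leaving $8,600.
Heating Assistance Credit: $318,950 is at or below the $353,000 threshold, so the full $500 applies.
Education Credit: $318,950 is at or above $26,900, so the credit is $0.
Total: $8,600 + $500 + $0 = $9,100.

$9,100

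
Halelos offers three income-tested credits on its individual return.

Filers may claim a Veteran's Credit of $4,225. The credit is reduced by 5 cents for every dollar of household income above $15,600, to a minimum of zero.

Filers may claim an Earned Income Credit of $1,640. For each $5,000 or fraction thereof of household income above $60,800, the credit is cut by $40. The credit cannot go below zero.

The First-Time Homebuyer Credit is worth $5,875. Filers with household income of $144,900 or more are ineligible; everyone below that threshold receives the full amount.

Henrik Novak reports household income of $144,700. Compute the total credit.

$6,835

Veteran's Credit: 5% of the $129,100 excess over $15,600 is $6,455 ≥ base, so the credit is $0.
Earned Income Credit: income exceeds $60,800 by $83,900, which is 17 full-or-partial $5,000 increments; reduction = 17 × $40 = $680, leaving $960.
First-Time Homebuyer Credit: $144,700 is below the $144,900 cutoff, so the full $5,875 applies.
Total: $0 + $960 + $5,875 = $6,835.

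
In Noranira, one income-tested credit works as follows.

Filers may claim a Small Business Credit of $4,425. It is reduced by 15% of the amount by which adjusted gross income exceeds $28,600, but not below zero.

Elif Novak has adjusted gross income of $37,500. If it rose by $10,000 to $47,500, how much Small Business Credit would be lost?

At $37,500 — 15% of the $8,900 excess over $28,600 is $1,335; credit = $4,425 − $1,335 = $3,090.
At $47,500 — 15% of the $18,900 excess over $28,600 is $2,835; credit = $4,425 − $2,835 = $1,590.
Lost: $3,090 − $1,590 = $1,500.

$1,500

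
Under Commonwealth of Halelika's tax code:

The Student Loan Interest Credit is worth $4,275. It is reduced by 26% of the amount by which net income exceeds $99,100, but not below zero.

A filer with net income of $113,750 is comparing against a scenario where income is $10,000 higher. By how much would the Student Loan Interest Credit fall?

$466

At $113,750 — 26% of the $14,650 excess over $99,100 is $3,809; credit = $4,275 − $3,809 = $466.
At $123,750 — 26% of the $24,650 excess over $99,100 is $6,409 ≥ base, so the credit is $0.
Lost: $466 − $0 = $466.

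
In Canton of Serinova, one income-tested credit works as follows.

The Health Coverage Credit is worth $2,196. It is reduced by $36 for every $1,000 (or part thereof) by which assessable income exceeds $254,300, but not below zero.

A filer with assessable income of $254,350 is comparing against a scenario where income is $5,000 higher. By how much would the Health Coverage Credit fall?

At $254,350 — income exceeds $254,300 by $50, which is 1 full-or-partial $1,000 increment; reduction = 1 × $36 = $36, leaving $2,160.
At $259,350 — income exceeds $254,300 by $5,050, which is 6 full-or-partial $1,000 increments; reduction = 6 × $36 = $216, leaving $1,980.
Lost: $2,160 − $1,980 = $180.

$180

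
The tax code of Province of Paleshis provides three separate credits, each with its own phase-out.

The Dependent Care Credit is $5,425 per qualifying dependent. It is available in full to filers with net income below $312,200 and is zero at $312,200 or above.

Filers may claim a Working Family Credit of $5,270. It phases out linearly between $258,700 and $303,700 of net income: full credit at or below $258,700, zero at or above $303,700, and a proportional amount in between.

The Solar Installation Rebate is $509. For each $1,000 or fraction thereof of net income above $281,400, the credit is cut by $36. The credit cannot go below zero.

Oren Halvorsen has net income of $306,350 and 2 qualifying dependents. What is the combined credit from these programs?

$10,850

Dependent Care Credit: base = 2 × $5,425 = $10,850. $306,350 is below the $312,200 cutoff, so the full $10,850 applies.
Working Family Credit: $306,350 is at or above $303,700, so the credit is $0.
Solar Installation Rebate: income exceeds $281,400 by $24,950 → 25 increments × $36 = $900 ≥ base, so the credit is $0.
Total: $10,850 + $0 + $0 = $10,850.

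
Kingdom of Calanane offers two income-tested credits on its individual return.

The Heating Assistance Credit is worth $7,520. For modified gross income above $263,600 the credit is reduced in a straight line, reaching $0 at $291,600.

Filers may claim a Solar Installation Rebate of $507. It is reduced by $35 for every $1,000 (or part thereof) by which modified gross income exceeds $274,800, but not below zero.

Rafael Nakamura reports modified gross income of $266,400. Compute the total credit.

Heating Assistance Credit: $266,400 is $2,800 into a $28,000 phase-out range, leaving 25,200/28,000 of the credit: $7,520 × 25,200/28,000 = $6,768.
Solar Installation Rebate: $266,400 is at or below the $274,800 threshold, so the full $507 applies.
Total: $6,768 + $507 = $7,275.

$7,275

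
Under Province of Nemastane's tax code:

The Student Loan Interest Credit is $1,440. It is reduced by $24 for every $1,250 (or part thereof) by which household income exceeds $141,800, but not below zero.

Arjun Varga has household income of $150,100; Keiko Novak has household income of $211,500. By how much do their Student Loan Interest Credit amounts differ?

Arjun ($150,100): Student Loan Interest Credit: income exceeds $141,800 by $8,300, which is 7 full-or-partial $1,250 increments; reduction = 7 × $24 = $168, leaving $1,272.
Keiko ($211,500): Student Loan Interest Credit: income exceeds $141,800 by $69,700, which is 56 full-or-partial $1,250 increments; reduction = 56 × $24 = $1,344, leaving $96.
Difference: |$1,272 − $96| = $1,176.

$1,176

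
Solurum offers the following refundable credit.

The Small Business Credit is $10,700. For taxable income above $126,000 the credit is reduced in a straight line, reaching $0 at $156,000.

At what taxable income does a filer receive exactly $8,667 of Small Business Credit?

$131,700

$8,667 is 8,667/10,700 of the full $10,700, so 2,033/10,700 of the $30,000 range has been used: income = $126,000 + $30,000 × 2,033/10,700 = $131,700.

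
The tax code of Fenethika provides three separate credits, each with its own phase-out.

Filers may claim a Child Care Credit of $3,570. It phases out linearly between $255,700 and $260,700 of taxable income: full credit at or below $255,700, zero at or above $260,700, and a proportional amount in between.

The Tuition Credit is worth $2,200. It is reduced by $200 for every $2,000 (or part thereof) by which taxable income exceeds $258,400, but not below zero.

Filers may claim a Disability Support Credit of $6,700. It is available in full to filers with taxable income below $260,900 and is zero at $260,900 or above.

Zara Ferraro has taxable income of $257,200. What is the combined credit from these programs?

Child Care Credit: $257,200 is $1,500 into a $5,000 phase-out range, leaving 3,500/5,000 of the credit: $3,570 × 3,500/5,000 = $2,499.
Tuition Credit: $257,200 is at or below the $258,400 threshold, so the full $2,200 applies.
Disability Support Credit: $257,200 is below the $260,900 cutoff, so the full $6,700 applies.
Total: $2,499 + $2,200 + $6,700 = $11,399.

$11,399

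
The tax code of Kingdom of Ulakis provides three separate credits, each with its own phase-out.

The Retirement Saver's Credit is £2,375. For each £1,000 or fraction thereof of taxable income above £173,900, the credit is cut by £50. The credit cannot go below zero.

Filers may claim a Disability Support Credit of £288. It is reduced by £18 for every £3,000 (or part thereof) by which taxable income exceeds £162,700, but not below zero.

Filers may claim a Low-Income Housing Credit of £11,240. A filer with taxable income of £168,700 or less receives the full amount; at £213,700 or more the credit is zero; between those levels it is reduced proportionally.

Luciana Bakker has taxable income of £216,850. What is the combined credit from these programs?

£225

Retirement Saver's Credit: income exceeds £173,900 by £42,950, which is 43 full-or-partial £1,000 increments; reduction = 43 × £50 = £2,150, leaving £225.
Disability Support Credit: income exceeds £162,700 by £54,150 → 19 increments × £18 = £342 ≥ base, so the credit is £0.
Low-Income Housing Credit: £216,850 is at or above £213,700, so the credit is £0.
Total: £225 + £0 + £0 = £225.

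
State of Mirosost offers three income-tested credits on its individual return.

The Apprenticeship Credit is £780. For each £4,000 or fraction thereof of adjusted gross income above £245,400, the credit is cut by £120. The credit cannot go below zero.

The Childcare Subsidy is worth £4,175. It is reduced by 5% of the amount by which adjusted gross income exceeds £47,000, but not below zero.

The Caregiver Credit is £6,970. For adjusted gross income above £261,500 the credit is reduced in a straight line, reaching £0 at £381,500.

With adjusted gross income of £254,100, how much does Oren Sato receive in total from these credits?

Apprenticeship Credit: income exceeds £245,400 by £8,700, which is 3 full-or-partial £4,000 increments; reduction = 3 × £120 = £360, leaving £420.
Childcare Subsidy: 5% of the £207,100 excess over £47,000 is £10,355 ≥ base, so the credit is £0.
Caregiver Credit: £254,100 is at or below the £261,500 threshold, so the full £6,970 applies.
Total: £420 + £0 + £6,970 = £7,390.

£7,390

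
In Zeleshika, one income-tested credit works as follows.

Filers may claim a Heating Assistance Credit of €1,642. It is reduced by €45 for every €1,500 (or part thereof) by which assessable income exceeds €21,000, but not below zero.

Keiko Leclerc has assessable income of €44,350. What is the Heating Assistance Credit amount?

Heating Assistance Credit: income exceeds €21,000 by €23,350, which is 16 full-or-partial €1,500 increments; reduction = 16 × €45 = €720, leaving €922.

€922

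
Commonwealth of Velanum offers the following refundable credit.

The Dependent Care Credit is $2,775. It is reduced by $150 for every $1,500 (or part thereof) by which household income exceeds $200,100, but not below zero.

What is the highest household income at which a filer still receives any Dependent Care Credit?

$227,100

After 18 increments the reduction is 18 × $150 = $2,700, leaving $75; one more increment wipes it out. Increment 18 ends at excess 18 × $1,500 = $27,000, so the highest qualifying income is $200,100 + $27,000 = $227,100.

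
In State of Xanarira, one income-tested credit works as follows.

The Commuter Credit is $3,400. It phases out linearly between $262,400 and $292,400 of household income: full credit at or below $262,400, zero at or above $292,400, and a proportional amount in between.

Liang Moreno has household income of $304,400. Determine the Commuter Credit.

Commuter Credit: $304,400 is at or above $292,400, so the credit is $0.

$0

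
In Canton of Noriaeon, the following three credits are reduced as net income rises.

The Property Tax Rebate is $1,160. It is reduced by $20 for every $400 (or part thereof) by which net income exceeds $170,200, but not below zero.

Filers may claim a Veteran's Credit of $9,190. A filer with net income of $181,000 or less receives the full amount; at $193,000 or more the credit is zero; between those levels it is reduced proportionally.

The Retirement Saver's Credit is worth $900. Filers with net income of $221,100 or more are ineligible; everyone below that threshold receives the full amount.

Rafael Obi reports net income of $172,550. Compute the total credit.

$11,130

Property Tax Rebate: income exceeds $170,200 by $2,350, which is 6 full-or-partial $400 increments; reduction = 6 × $20 = $120, leaving $1,040.
Veteran's Credit: $172,550 is at or below the $181,000 threshold, so the full $9,190 applies.
Retirement Saver's Credit: $172,550 is below the $221,100 cutoff, so the full $900 applies.
Total: $1,040 + $9,190 + $900 = $11,130.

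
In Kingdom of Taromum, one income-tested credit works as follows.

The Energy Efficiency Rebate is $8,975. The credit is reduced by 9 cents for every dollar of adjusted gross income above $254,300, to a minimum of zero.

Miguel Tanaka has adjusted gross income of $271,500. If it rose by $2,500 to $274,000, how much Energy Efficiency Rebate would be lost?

At $271,500 — 9% of the $17,200 excess over $254,300 is $1,548; credit = $8,975 − $1,548 = $7,427.
At $274,000 — 9% of the $19,700 excess over $254,300 is $1,773; credit = $8,975 − $1,773 = $7,202.
Lost: $7,427 − $7,202 = $225.

$225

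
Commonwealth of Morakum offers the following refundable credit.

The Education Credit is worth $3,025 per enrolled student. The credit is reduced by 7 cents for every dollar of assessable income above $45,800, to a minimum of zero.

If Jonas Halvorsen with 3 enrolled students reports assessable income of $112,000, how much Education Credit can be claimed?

Education Credit: base = 3 × $3,025 = $9,075. 7% of the $66,200 excess over $45,800 is $4,634; credit = $9,075 − $4,634 = $4,441.

$4,441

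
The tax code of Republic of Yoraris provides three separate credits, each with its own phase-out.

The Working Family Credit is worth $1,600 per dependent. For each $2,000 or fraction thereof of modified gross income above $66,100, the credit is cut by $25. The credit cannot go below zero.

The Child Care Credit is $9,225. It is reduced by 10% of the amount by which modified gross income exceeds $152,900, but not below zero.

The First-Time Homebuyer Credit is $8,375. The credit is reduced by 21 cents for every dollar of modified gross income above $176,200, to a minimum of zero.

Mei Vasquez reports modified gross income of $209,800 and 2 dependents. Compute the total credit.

$6,254

Working Family Credit: base = 2 × $1,600 = $3,200. income exceeds $66,100 by $143,700, which is 72 full-or-partial $2,000 increments; reduction = 72 × $25 = $1,800, leaving $1,400.
Child Care Credit: 10% of the $56,900 excess over $152,900 is $5,690; credit = $9,225 − $5,690 = $3,535.
First-Time Homebuyer Credit: 21% of the $33,600 excess over $176,200 is $7,056; credit = $8,375 − $7,056 = $1,319.
Total: $1,400 + $3,535 + $1,319 = $6,254.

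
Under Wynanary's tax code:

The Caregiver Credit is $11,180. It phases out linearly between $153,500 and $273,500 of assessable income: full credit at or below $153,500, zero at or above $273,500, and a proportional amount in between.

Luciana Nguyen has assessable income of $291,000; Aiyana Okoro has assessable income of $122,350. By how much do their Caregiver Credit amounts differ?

$11,180

Luciana ($291,000): Caregiver Credit: $291,000 is at or above $273,500, so the credit is $0.
Aiyana ($122,350): Caregiver Credit: $122,350 is at or below the $153,500 threshold, so the full $11,180 applies.
Difference: |$0 − $11,180| = $11,180.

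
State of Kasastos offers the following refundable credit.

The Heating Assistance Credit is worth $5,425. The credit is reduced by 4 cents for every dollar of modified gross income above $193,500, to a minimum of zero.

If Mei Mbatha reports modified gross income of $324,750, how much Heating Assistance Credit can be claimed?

$175

Heating Assistance Credit: 4% of the $131,250 excess over $193,500 is $5,250; credit = $5,425 − $5,250 = $175.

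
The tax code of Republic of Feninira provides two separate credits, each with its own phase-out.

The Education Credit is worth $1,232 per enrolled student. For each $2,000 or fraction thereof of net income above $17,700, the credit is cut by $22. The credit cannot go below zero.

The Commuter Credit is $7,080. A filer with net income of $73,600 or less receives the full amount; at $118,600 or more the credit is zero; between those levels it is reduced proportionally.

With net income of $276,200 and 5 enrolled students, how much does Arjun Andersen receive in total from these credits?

Education Credit: base = 5 × $1,232 = $6,160. income exceeds $17,700 by $258,500, which is 130 full-or-partial $2,000 increments; reduction = 130 × $22 = $2,860, leaving $3,300.
Commuter Credit: $276,200 is at or above $118,600, so the credit is $0.
Total: $3,300 + $0 = $3,300.

$3,300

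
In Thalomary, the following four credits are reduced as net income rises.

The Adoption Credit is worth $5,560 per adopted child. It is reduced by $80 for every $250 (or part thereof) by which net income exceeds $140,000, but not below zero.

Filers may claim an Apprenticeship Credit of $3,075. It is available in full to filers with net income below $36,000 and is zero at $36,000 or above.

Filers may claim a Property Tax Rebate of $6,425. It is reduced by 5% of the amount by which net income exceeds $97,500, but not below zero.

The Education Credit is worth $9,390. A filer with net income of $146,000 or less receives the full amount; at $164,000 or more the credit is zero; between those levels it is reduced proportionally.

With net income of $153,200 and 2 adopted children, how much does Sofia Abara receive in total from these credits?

$16,154

Adoption Credit: base = 2 × $5,560 = $11,120. income exceeds $140,000 by $13,200, which is 53 full-or-partial $250 increments; reduction = 53 × $80 = $4,240, leaving $6,880.
Apprenticeship Credit: $153,200 meets or exceeds the $36,000 cutoff, so the credit is $0.
Property Tax Rebate: 5% of the $55,700 excess over $97,500 is $2,785; credit = $6,425 − $2,785 = $3,640.
Education Credit: $153,200 is $7,200 into a $18,000 phase-out range, leaving 10,800/18,000 of the credit: $9,390 × 10,800/18,000 = $5,634.
Total: $6,880 + $0 + $3,640 + $5,634 = $16,154.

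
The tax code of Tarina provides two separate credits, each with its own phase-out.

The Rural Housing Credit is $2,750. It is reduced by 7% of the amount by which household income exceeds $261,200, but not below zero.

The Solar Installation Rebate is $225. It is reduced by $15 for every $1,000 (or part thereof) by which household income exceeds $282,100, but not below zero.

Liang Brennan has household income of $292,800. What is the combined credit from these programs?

Rural Housing Credit: 7% of the $31,600 excess over $261,200 is $2,212; credit = $2,750 − $2,212 = $538.
Solar Installation Rebate: income exceeds $282,100 by $10,700, which is 11 full-or-partial $1,000 increments; reduction = 11 × $15 = $165, leaving $60.
Total: $538 + $60 = $598.

$598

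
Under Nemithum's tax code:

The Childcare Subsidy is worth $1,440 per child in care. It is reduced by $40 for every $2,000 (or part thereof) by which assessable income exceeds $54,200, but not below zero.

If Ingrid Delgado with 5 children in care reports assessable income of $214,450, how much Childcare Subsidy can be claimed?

Childcare Subsidy: base = 5 × $1,440 = $7,200. income exceeds $54,200 by $160,250, which is 81 full-or-partial $2,000 increments; reduction = 81 × $40 = $3,240, leaving $3,960.

$3,960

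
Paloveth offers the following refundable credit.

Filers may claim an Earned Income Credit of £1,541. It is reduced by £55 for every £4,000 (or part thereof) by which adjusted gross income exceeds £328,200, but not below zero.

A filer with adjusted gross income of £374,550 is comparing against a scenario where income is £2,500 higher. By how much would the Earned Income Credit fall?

£55

At £374,550 — income exceeds £328,200 by £46,350, which is 12 full-or-partial £4,000 increments; reduction = 12 × £55 = £660, leaving £881.
At £377,050 — income exceeds £328,200 by £48,850, which is 13 full-or-partial £4,000 increments; reduction = 13 × £55 = £715, leaving £826.
Lost: £881 − £826 = £55.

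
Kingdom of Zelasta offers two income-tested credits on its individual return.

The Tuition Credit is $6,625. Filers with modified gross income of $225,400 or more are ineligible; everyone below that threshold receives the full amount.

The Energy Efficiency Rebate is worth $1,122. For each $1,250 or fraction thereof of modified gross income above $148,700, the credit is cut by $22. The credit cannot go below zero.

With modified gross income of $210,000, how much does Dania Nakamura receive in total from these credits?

Tuition Credit: $210,000 is below the $225,400 cutoff, so the full $6,625 applies.
Energy Efficiency Rebate: income exceeds $148,700 by $61,300, which is 50 full-or-partial $1,250 increments; reduction = 50 × $22 = $1,100, leaving $22.
Total: $6,625 + $22 = $6,647.

$6,647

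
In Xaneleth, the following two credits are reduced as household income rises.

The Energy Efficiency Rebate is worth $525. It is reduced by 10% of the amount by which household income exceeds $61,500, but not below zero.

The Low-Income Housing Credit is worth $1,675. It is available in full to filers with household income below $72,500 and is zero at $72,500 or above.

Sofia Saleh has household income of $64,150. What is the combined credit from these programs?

Energy Efficiency Rebate: 10% of the $2,650 excess over $61,500 is $265; credit = $525 − $265 = $260.
Low-Income Housing Credit: $64,150 is below the $72,500 cutoff, so the full $1,675 applies.
Total: $260 + $1,675 = $1,935.

$1,935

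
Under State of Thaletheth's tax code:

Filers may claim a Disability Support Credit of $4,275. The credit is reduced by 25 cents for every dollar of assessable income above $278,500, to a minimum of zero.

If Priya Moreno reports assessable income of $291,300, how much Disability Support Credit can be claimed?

Disability Support Credit: 25% of the $12,800 excess over $278,500 is $3,200; credit = $4,275 − $3,200 = $1,075.

$1,075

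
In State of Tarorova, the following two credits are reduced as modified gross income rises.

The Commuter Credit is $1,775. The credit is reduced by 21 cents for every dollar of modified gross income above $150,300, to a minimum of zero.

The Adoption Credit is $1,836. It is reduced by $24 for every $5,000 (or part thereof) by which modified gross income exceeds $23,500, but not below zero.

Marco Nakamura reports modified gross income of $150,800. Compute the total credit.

$2,882

Commuter Credit: 21% of the $500 excess over $150,300 is $105; credit = $1,775 − $105 = $1,670.
Adoption Credit: income exceeds $23,500 by $127,300, which is 26 full-or-partial $5,000 increments; reduction = 26 × $24 = $624, leaving $1,212.
Total: $1,670 + $1,212 = $2,882.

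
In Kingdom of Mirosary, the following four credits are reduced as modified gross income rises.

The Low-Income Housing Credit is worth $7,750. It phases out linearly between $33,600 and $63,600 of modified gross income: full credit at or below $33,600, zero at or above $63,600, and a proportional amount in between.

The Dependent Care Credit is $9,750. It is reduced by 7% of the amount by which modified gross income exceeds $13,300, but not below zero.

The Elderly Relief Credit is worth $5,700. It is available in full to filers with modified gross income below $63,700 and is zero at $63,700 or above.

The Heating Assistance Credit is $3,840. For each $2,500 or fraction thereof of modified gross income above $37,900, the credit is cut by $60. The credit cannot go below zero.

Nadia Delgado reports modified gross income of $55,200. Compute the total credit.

Low-Income Housing Credit: $55,200 is $21,600 into a $30,000 phase-out range, leaving 8,400/30,000 of the credit: $7,750 × 8,400/30,000 = $2,170.
Dependent Care Credit: 7% of the $41,900 excess over $13,300 is $2,933; credit = $9,750 − $2,933 = $6,817.
Elderly Relief Credit: $55,200 is below the $63,700 cutoff, so the full $5,700 applies.
Heating Assistance Credit: income exceeds $37,900 by $17,300, which is 7 full-or-partial $2,500 increments; reduction = 7 × $60 = $420, leaving $3,420.
Total: $2,170 + $6,817 + $5,700 + $3,420 = $18,107.

$18,107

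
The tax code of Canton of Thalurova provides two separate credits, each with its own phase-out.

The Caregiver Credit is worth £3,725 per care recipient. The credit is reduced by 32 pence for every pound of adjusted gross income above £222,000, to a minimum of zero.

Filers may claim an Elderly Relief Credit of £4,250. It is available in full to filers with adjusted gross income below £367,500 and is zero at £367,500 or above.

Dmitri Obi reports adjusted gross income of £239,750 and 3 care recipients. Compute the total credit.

Caregiver Credit: base = 3 × £3,725 = £11,175. 32% of the £17,750 excess over £222,000 is £5,680; credit = £11,175 − £5,680 = £5,495.
Elderly Relief Credit: £239,750 is below the £367,500 cutoff, so the full £4,250 applies.
Total: £5,495 + £4,250 = £9,745.

£9,745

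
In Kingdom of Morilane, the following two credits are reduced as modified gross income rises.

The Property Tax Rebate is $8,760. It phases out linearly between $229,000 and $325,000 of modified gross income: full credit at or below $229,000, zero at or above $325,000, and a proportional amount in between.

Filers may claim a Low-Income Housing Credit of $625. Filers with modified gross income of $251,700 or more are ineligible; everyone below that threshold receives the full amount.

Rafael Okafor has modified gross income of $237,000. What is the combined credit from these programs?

$8,655

Property Tax Rebate: $237,000 is $8,000 into a $96,000 phase-out range, leaving 88,000/96,000 of the credit: $8,760 × 88,000/96,000 = $8,030.
Low-Income Housing Credit: $237,000 is below the $251,700 cutoff, so the full $625 applies.
Total: $8,030 + $625 = $8,655.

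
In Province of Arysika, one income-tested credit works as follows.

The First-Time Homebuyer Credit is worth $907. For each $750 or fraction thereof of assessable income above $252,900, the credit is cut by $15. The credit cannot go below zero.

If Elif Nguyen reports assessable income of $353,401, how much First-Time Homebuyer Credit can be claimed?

First-Time Homebuyer Credit: income exceeds $252,900 by $100,501 → 135 increments × $15 = $2,025 ≥ base, so the credit is $0.

$0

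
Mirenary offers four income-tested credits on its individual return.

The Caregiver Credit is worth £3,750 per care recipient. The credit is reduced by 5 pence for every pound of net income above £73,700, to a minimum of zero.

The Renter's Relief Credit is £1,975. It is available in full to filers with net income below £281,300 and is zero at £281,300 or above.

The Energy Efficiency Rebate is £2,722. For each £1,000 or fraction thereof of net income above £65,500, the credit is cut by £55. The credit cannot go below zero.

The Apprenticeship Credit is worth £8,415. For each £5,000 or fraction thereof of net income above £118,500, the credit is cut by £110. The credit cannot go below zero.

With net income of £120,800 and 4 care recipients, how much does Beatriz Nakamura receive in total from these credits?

Caregiver Credit: base = 4 × £3,750 = £15,000. 5% of the £47,100 excess over £73,700 is £2,355; credit = £15,000 − £2,355 = £12,645.
Renter's Relief Credit: £120,800 is below the £281,300 cutoff, so the full £1,975 applies.
Energy Efficiency Rebate: income exceeds £65,500 by £55,300 → 56 increments × £55 = £3,080 ≥ base, so the credit is £0.
Apprenticeship Credit: income exceeds £118,500 by £2,300, which is 1 full-or-partial £5,000 increment; reduction = 1 × £110 = £110, leaving £8,305.
Total: £12,645 + £1,975 + £0 + £8,305 = £22,925.

£22,925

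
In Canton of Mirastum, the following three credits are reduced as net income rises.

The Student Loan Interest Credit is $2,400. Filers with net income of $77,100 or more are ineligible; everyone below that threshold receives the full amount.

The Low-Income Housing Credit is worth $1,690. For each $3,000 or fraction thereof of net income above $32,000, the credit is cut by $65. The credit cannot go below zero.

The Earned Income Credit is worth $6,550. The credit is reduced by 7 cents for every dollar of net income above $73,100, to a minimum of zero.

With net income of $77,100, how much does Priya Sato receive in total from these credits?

$6,920

Student Loan Interest Credit: $77,100 meets or exceeds the $77,100 cutoff, so the credit is $0.
Low-Income Housing Credit: income exceeds $32,000 by $45,100, which is 16 full-or-partial $3,000 increments; reduction = 16 × $65 = $1,040, leaving $650.
Earned Income Credit: 7% of the $4,000 excess over $73,100 is $280; credit = $6,550 − $280 = $6,270.
Total: $0 + $650 + $6,270 = $6,920.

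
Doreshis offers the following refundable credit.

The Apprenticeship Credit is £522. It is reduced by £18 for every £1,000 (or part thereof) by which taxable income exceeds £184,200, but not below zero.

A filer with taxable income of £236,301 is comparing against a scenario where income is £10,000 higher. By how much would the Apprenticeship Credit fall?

£0

At £236,301 — income exceeds £184,200 by £52,101 → 53 increments × £18 = £954 ≥ base, so the credit is £0.
At £246,301 — income exceeds £184,200 by £62,101 → 63 increments × £18 = £1,134 ≥ base, so the credit is £0.
Lost: £0 − £0 = £0.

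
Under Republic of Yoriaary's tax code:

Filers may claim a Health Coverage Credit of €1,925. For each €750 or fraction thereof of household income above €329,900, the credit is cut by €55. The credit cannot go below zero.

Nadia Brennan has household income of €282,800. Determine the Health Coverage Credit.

€1,925

Health Coverage Credit: €282,800 is at or below the €329,900 threshold, so the full €1,925 applies.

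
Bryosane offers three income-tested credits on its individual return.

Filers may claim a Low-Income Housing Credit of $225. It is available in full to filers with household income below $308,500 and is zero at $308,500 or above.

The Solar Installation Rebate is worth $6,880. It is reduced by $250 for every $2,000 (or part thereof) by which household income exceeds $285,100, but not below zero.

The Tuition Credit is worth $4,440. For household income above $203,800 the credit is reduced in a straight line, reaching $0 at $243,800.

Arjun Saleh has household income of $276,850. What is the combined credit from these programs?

$7,105

Low-Income Housing Credit: $276,850 is below the $308,500 cutoff, so the full $225 applies.
Solar Installation Rebate: $276,850 is at or below the $285,100 threshold, so the full $6,880 applies.
Tuition Credit: $276,850 is at or above $243,800, so the credit is $0.
Total: $225 + $6,880 + $0 = $7,105.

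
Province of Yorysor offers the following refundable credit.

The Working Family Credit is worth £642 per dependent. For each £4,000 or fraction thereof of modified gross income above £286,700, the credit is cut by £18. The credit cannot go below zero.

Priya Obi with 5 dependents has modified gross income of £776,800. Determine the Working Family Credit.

£996

Working Family Credit: base = 5 × £642 = £3,210. income exceeds £286,700 by £490,100, which is 123 full-or-partial £4,000 increments; reduction = 123 × £18 = £2,214, leaving £996.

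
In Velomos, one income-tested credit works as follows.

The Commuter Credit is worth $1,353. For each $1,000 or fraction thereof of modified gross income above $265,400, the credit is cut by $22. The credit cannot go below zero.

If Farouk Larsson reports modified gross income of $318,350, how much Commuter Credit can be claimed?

Commuter Credit: income exceeds $265,400 by $52,950, which is 53 full-or-partial $1,000 increments; reduction = 53 × $22 = $1,166, leaving $187.

$187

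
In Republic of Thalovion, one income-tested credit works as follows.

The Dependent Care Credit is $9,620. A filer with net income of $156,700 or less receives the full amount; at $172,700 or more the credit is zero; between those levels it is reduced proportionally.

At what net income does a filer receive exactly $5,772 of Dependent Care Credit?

$5,772 is 5,772/9,620 of the full $9,620, so 3,848/9,620 of the $16,000 range has been used: income = $156,700 + $16,000 × 3,848/9,620 = $163,100.

$163,100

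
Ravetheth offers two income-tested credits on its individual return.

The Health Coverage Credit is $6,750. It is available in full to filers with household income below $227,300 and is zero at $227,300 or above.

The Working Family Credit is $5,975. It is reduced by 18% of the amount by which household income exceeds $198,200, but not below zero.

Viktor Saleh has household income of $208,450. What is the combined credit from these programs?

$10,880

Health Coverage Credit: $208,450 is below the $227,300 cutoff, so the full $6,750 applies.
Working Family Credit: 18% of the $10,250 excess over $198,200 is $1,845; credit = $5,975 − $1,845 = $4,130.
Total: $6,750 + $4,130 = $10,880.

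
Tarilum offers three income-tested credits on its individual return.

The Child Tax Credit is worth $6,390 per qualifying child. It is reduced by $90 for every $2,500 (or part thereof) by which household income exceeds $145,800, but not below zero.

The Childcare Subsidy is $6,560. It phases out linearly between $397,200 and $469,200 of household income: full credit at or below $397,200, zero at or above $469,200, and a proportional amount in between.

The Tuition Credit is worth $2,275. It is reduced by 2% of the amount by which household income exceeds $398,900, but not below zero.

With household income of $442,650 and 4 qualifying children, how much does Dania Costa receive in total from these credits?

$18,669

Child Tax Credit: base = 4 × $6,390 = $25,560. income exceeds $145,800 by $296,850, which is 119 full-or-partial $2,500 increments; reduction = 119 × $90 = $10,710, leaving $14,850.
Childcare Subsidy: $442,650 is $45,450 into a $72,000 phase-out range, leaving 26,550/72,000 of the credit: $6,560 × 26,550/72,000 = $2,419.
Tuition Credit: 2% of the $43,750 excess over $398,900 is $875; credit = $2,275 − $875 = $1,400.
Total: $14,850 + $2,419 + $1,400 = $18,669.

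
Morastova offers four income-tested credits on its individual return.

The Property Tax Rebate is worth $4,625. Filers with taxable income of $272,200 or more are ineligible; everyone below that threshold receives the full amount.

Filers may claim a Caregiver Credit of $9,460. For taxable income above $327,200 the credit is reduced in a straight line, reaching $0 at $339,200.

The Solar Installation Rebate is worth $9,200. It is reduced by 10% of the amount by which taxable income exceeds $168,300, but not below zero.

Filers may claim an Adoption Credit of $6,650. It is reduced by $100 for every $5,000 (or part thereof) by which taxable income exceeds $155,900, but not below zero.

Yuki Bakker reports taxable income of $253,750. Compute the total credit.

Property Tax Rebate: $253,750 is below the $272,200 cutoff, so the full $4,625 applies.
Caregiver Credit: $253,750 is at or below the $327,200 threshold, so the full $9,460 applies.
Solar Installation Rebate: 10% of the $85,450 excess over $168,300 is $8,545; credit = $9,200 − $8,545 = $655.
Adoption Credit: income exceeds $155,900 by $97,850, which is 20 full-or-partial $5,000 increments; reduction = 20 × $100 = $2,000, leaving $4,650.
Total: $4,625 + $9,460 + $655 + $4,650 = $19,390.

$19,390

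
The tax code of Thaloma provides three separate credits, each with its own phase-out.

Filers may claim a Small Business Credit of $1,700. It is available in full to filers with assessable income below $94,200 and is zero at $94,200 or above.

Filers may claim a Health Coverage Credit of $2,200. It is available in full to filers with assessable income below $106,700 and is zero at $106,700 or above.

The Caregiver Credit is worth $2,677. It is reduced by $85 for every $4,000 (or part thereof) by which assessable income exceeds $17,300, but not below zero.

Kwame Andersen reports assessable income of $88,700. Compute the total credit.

Small Business Credit: $88,700 is below the $94,200 cutoff, so the full $1,700 applies.
Health Coverage Credit: $88,700 is below the $106,700 cutoff, so the full $2,200 applies.
Caregiver Credit: income exceeds $17,300 by $71,400, which is 18 full-or-partial $4,000 increments; reduction = 18 × $85 = $1,530, leaving $1,147.
Total: $1,700 + $2,200 + $1,147 = $5,047.

$5,047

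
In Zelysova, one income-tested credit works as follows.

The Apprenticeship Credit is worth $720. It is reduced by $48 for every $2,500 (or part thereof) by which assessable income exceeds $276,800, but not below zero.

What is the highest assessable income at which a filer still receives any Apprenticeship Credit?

After 14 increments the reduction is 14 × $48 = $672, leaving $48; one more increment wipes it out. Increment 14 ends at excess 14 × $2,500 = $35,000, so the highest qualifying income is $276,800 + $35,000 = $311,800.

$311,800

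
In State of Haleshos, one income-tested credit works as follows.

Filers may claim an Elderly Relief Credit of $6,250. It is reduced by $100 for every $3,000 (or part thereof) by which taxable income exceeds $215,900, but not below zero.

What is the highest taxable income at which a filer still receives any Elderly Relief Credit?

After 62 increments the reduction is 62 × $100 = $6,200, leaving $50; one more increment wipes it out. Increment 62 ends at excess 62 × $3,000 = $186,000, so the highest qualifying income is $215,900 + $186,000 = $401,900.

$401,900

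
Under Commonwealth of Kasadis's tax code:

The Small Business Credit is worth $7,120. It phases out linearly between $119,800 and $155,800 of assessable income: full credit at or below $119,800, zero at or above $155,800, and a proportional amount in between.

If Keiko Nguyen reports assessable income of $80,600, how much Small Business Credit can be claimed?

$7,120

Small Business Credit: $80,600 is at or below the $119,800 threshold, so the full $7,120 applies.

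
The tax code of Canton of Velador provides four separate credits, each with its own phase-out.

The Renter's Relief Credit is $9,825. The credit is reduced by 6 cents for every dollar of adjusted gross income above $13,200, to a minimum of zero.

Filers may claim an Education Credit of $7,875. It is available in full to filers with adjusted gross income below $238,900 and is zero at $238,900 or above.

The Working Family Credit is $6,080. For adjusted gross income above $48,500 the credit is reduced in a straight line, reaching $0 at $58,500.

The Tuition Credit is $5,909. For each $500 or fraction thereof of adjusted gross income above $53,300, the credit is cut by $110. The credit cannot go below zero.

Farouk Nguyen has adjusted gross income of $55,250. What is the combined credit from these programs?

$22,622

Renter's Relief Credit: 6% of the $42,050 excess over $13,200 is $2,523; credit = $9,825 − $2,523 = $7,302.
Education Credit: $55,250 is below the $238,900 cutoff, so the full $7,875 applies.
Working Family Credit: $55,250 is $6,750 into a $10,000 phase-out range, leaving 3,250/10,000 of the credit: $6,080 × 3,250/10,000 = $1,976.
Tuition Credit: income exceeds $53,300 by $1,950, which is 4 full-or-partial $500 increments; reduction = 4 × $110 = $440, leaving $5,469.
Total: $7,302 + $7,875 + $1,976 + $5,469 = $22,622.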